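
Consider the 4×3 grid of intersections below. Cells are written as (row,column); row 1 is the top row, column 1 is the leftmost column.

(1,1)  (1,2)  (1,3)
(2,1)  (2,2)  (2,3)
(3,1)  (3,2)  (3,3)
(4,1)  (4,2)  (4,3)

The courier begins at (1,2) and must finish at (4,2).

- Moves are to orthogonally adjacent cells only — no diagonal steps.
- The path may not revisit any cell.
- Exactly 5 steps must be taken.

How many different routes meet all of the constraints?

Need simple routes of exactly 5 moves from (1,2) to (4,2) (Manhattan distance 3, so 1 moves are spent on a detour and 1 undoing it).
Branch systematically from the start, pruning whenever the remaining move budget drops below the Manhattan distance to (4,2) or differs from it in parity. Grouping the completions by first move — via (2,2): 6; via (1,1): 3; via (1,3): 3 — and summing: 6 + 3 + 3 = 12.
That gives 12 routes.

12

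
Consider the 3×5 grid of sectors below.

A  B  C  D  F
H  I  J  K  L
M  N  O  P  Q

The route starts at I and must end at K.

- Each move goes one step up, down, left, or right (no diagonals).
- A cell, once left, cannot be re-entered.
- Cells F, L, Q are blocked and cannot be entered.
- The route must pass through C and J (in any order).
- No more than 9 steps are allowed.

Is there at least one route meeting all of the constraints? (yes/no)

One route that works: I → B → C → J → K.

yes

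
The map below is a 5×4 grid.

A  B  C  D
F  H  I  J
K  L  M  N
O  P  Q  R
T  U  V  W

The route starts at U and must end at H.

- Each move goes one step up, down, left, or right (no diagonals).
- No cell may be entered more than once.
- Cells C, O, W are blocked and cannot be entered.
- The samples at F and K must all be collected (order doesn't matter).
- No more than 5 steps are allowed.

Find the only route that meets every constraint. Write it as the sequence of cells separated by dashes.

Any route must reach F and K and still end at H within 5 moves, so the order of the required stops is forced.
Route from U: 2× up (reaching L), left to K, up to F, right to H — 5 moves in all.
Check: all required cells visited; 5 ≤ 5 moves.

U - P - L - K - F - H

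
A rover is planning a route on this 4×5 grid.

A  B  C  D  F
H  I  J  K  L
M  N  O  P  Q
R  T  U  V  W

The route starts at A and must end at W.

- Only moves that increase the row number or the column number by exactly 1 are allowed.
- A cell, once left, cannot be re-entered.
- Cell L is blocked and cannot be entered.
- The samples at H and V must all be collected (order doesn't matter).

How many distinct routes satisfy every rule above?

10

A right/down-only route from A to W makes exactly 3 down-moves and 4 right-moves in some order.
With no other constraints that would be C(7,3) = 35 routes.
A monotone route can only reach the required cells in the order H, V, so split there and multiply the segment counts (each segment already excludes blocked cells): A→H: 1; H→V: 10; V→W: 1; product = 10.
That gives 10 routes.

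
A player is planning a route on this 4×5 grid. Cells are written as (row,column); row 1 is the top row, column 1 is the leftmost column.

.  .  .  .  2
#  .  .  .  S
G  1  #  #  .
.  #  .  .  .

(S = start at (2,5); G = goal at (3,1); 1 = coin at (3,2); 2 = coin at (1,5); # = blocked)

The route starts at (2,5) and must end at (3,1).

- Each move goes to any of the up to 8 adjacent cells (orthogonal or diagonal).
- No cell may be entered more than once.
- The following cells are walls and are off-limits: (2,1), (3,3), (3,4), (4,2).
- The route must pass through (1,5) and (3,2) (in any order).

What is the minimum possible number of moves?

Any route passes through (1,5) and (3,2) in some order between (2,5) and (3,1). Summing Chebyshev distances along each leg and taking the cheapest ordering ((2,5) → (1,5) → (3,2) → (3,1)) gives a lower bound of 1 + 3 + 1 = 5 moves.
A route of 5 moves achieves this: (2,5) → (1,5) → (1,4) → (2,3) → (3,2) → (3,1).
Since 5 matches the lower bound, it is optimal.

5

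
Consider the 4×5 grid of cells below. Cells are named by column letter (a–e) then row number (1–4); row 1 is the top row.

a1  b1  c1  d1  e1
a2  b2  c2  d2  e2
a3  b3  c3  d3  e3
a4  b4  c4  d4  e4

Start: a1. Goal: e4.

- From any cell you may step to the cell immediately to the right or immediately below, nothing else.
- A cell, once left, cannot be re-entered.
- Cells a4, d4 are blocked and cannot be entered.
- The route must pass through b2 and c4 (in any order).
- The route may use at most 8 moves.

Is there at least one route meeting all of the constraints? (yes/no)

Right/down moves force the required cells to be taken in the order b2, c4. Every right/down route from c4 to e4 runs into a blocked cell, so that leg cannot be completed.

no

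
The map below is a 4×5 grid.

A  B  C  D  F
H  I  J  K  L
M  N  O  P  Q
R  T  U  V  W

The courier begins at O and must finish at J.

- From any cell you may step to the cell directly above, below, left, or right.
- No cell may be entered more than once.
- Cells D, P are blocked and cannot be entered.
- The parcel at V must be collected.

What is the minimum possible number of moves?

7

Any route passes through V somewhere between O and J. Summing Manhattan distances along the two legs (O → V → J) gives a lower bound of 2 + 3 = 5 moves.
The shortest route satisfying every rule uses 7 moves: O → U → V → W → Q → L → K → J.
The bound of 5 isn't tight here; checking systematically, no route of length 5 through 6 satisfies every constraint, so 7 is the minimum.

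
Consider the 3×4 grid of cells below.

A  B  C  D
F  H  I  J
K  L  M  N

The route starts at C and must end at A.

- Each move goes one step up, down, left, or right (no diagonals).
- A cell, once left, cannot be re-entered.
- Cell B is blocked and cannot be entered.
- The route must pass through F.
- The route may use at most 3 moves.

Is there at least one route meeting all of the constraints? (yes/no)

no

Even ignoring the no-revisit rule, getting from C to A via F needs at least 3 + 1 = 4 moves (Manhattan distance per leg), which exceeds the 3-move limit.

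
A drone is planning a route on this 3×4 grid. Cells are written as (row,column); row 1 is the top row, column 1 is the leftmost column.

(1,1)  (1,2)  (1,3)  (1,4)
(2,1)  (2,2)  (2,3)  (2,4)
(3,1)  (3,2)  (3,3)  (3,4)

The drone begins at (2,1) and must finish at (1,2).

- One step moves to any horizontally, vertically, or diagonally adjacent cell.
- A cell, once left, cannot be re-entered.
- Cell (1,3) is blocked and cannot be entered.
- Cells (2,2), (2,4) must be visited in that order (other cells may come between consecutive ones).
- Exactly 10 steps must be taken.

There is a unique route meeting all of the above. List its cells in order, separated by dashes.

(2,1) - (1,1) - (2,2) - (3,1) - (3,2) - (3,3) - (3,4) - (2,4) - (1,4) - (2,3) - (1,2)

The waypoints must appear in the order (2,2), (2,4), with no cell reused.
Route from (2,1): up to (1,1), down-right to (2,2), down-left to (3,1), 3× right (reaching (3,4)), 2× up (reaching (1,4)), down-left to (2,3), up-left to (1,2) — 10 moves in all.
Check: order respected ((2,2) at step 2, (2,4) at step 7); 10 moves as required.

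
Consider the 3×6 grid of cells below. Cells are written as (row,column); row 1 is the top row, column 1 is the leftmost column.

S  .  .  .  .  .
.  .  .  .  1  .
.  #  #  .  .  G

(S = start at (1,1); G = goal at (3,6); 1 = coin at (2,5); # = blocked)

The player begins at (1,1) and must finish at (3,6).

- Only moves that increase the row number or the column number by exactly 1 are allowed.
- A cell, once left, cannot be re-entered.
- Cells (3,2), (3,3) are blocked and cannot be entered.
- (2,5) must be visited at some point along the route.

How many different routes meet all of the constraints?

A right/down-only route from (1,1) to (3,6) makes exactly 2 down-moves and 5 right-moves in some order.
With no other constraints that would be C(7,2) = 21 routes.
Split at (2,5) and multiply the segment counts (each segment already excludes blocked cells): (1,1)→(2,5): 5; (2,5)→(3,6): 2; product = 10.
That gives 10 routes.

10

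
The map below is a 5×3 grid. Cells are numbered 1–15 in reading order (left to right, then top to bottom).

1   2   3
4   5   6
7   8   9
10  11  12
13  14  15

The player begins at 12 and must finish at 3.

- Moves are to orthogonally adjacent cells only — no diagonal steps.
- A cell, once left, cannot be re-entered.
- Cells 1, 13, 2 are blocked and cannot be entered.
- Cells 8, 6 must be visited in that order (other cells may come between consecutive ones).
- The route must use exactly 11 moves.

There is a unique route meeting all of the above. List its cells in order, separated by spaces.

12 15 14 11 10 7 4 5 8 9 6 3

The waypoints must appear in the order 8, 6, with no cell reused.
Route from 12: down 1 to 15, left 1 to 14, up 1 to 11, left 1 to 10, up 2 to 4, right 1 to 5, down 1 to 8, right 1 to 9, up 2 to 3 — 11 moves in all.
Check: order respected (8 at step 8, 6 at step 10); 11 moves as required.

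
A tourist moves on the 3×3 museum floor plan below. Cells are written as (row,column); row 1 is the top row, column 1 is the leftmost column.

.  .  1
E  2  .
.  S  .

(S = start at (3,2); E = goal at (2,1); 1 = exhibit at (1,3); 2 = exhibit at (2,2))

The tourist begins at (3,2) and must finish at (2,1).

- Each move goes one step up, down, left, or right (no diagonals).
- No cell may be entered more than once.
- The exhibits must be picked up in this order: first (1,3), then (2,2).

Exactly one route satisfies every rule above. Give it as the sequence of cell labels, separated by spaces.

(3,2) (3,3) (2,3) (1,3) (1,2) (2,2) (2,1)

The waypoints must appear in the order (1,3), (2,2), with no cell reused.
Route from (3,2): right to (3,3), 2× up (reaching (1,3)), left to (1,2), down to (2,2), left to (2,1) — 6 moves in all.
Check: order respected (1 at step 3, 2 at step 5).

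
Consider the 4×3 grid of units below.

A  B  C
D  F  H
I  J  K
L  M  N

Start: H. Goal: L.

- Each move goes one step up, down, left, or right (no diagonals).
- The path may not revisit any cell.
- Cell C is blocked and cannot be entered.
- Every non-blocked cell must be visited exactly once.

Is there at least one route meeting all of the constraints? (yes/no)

yes

One route that works: H → K → N → M → J → F → B → A → D → I → L.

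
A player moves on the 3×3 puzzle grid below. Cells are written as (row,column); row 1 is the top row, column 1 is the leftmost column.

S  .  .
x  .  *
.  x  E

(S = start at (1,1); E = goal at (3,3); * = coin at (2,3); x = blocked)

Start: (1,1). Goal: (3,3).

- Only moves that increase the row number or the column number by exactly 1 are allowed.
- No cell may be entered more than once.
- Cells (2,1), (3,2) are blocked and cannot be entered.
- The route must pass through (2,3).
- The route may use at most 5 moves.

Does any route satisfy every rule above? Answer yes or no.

One route that works: (1,1) → (1,2) → (2,2) → (2,3) → (3,3).

yes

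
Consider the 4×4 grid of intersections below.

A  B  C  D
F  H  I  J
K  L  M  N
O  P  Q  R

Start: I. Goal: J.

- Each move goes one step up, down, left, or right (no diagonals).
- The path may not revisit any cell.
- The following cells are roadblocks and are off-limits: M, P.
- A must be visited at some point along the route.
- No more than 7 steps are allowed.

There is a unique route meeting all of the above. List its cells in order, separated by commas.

I, H, F, A, B, C, D, J

The 7-move cap with required stops at A leaves no slack for detours.
Route from I: left 2 to F, up 1 to A, right 3 to D, down 1 to J — 7 moves in all.
Check: all required cells visited; 7 ≤ 7 moves.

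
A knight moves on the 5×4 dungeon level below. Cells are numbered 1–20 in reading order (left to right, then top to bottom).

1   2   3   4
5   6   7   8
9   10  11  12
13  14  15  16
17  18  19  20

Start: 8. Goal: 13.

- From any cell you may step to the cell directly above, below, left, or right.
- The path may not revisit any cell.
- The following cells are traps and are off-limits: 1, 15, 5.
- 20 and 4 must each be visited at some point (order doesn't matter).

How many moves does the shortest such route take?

11

Any route passes through 20 and 4 in some order between 8 and 13. Summing Manhattan distances along each leg and taking the cheapest ordering (8 → 4 → 20 → 13) gives a lower bound of 1 + 4 + 4 = 9 moves.
The shortest route satisfying every rule uses 11 moves: 8 → 4 → 3 → 7 → 11 → 12 → 16 → 20 → 19 → 18 → 14 → 13.
The no-revisit rule (legs can't share cells) pushes the minimum above the 9-move bound; an exhaustive check rules out every length from 9 to 10, leaving 11 as the minimum.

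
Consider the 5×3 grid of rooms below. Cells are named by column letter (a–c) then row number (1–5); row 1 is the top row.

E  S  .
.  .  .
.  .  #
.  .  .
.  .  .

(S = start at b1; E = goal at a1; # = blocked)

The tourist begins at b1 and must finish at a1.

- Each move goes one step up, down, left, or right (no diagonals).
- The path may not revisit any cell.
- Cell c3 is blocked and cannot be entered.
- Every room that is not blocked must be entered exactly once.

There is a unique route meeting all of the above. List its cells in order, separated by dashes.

b1 - c1 - c2 - b2 - b3 - b4 - c4 - c5 - b5 - a5 - a4 - a3 - a2 - a1

Need to visit all 14 open cells exactly once, starting at b1 and ending at a1.
Route from b1: right to c1, down to c2, left to b2, 2× down (reaching b4), right to c4, down to c5, 2× left (reaching a5), 4× up (reaching a1) — 13 moves in all.
Check: all 14 open cells covered.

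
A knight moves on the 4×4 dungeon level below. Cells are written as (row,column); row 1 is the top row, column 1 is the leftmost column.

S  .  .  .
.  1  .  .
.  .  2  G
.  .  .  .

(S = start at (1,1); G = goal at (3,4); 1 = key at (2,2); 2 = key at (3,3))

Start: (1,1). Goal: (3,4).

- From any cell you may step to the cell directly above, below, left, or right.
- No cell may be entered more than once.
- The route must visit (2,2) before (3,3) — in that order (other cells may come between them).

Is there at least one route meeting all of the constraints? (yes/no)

One route that works: (1,1) → (2,1) → (2,2) → (3,2) → (3,3) → (3,4).

yes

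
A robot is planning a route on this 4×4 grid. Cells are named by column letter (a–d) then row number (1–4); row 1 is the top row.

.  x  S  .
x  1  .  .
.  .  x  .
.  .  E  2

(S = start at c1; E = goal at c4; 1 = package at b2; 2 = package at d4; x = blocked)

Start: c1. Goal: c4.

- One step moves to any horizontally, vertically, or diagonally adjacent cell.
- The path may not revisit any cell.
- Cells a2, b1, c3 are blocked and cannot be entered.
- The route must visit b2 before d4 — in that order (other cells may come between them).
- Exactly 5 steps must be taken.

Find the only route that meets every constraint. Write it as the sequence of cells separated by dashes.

c1 - b2 - c2 - d3 - d4 - c4

The waypoints must appear in the order b2, d4, with no cell reused.
Route from c1: down-left 1 to b2, right 1 to c2, down-right 1 to d3, down 1 to d4, left 1 to c4 — 5 moves in all.
Check: order respected (1 at step 1, 2 at step 4); 5 moves as required.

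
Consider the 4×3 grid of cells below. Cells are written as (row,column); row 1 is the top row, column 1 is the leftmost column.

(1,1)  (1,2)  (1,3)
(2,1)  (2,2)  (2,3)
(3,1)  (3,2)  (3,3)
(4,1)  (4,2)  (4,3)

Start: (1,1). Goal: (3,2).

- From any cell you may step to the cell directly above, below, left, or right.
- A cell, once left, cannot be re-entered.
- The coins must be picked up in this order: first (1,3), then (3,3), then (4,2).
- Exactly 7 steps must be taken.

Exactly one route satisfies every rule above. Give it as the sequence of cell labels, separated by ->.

The waypoints must appear in the order (1,3), (3,3), (4,2), with no cell reused.
Route from (1,1): 2× right (reaching (1,3)), 3× down (reaching (4,3)), left to (4,2), up to (3,2) — 7 moves in all.
Check: order respected ((1,3) at step 2, (3,3) at step 4, (4,2) at step 6); 7 moves as required.

(1,1) -> (1,2) -> (1,3) -> (2,3) -> (3,3) -> (4,3) -> (4,2) -> (3,2)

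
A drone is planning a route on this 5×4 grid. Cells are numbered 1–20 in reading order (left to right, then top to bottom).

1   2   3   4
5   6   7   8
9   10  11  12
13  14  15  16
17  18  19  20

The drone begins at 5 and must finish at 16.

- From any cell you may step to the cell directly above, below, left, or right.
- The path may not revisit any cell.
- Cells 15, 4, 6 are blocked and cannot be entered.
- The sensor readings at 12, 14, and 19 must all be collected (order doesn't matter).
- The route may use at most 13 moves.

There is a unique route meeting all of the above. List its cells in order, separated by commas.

5, 1, 2, 3, 7, 8, 12, 11, 10, 14, 18, 19, 20, 16

The 13-move cap with required stops at 12, 14, 19 leaves no slack for detours.
Route from 5: up 1 to 1, right 2 to 3, down 1 to 7, right 1 to 8, down 1 to 12, left 2 to 10, down 2 to 18, right 2 to 20, up 1 to 16 — 13 moves in all.
Check: all required cells visited; 13 ≤ 13 moves.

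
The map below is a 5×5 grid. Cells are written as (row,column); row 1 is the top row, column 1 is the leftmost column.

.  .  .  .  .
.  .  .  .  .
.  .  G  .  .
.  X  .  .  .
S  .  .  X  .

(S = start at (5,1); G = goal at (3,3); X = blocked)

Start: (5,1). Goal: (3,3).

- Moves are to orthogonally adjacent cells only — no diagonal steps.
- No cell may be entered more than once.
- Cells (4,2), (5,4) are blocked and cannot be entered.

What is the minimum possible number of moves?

The Manhattan distance from (5,1) to (3,3) is |5−3| + |1−3| = 4, so at least 4 moves are needed.
A route of 4 moves achieves this: (5,1) → (4,1) → (3,1) → (3,2) → (3,3).
Since 4 matches the lower bound, it is optimal.

4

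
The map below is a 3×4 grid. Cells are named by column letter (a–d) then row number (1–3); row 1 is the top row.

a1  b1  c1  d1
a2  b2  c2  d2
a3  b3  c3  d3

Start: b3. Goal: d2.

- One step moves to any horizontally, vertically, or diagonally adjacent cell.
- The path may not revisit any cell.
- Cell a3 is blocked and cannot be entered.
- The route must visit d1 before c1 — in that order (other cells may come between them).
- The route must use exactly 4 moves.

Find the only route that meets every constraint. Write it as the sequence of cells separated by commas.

The waypoints must appear in the order d1, c1, with no cell reused.
Route from b3: 2× up-right (reaching d1), left to c1, down-right to d2 — 4 moves in all.
Check: order respected (d1 at step 2, c1 at step 3); 4 moves as required.

b3, c2, d1, c1, d2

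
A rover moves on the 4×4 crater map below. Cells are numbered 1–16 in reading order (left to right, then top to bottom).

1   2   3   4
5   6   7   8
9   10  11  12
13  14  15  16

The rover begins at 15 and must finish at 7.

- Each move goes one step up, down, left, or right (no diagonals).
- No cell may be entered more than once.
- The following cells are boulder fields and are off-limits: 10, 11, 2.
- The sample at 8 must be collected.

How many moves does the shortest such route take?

4

Any route passes through 8 somewhere between 15 and 7. Summing Manhattan distances along the two legs (15 → 8 → 7) gives a lower bound of 3 + 1 = 4 moves.
A route of 4 moves achieves this: 15 → 16 → 12 → 8 → 7.
Since 4 matches the lower bound, it is optimal.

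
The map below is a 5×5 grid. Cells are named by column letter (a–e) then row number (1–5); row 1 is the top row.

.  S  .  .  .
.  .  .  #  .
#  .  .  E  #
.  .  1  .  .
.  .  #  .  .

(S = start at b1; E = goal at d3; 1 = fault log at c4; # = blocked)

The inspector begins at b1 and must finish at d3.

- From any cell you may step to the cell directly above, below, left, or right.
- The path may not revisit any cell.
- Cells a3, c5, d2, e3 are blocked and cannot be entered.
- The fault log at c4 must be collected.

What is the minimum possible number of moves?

Any route passes through c4 somewhere between b1 and d3. Summing Manhattan distances along the two legs (b1 → c4 → d3) gives a lower bound of 4 + 2 = 6 moves.
A route of 6 moves achieves this: b1 → b2 → b3 → b4 → c4 → c3 → d3.
Since 6 matches the lower bound, it is optimal.

6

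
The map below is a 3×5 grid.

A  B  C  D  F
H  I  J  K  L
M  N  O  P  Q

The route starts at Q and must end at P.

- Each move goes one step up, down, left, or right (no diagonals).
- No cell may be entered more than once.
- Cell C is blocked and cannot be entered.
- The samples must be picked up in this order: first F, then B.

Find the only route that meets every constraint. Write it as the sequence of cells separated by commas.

Q, L, F, D, K, J, I, B, A, H, M, N, O, P

The waypoints must appear in the order F, B, with no cell reused.
Route from Q: 2× up (reaching F), left to D, down to K, 2× left (reaching I), up to B, left to A, 2× down (reaching M), 3× right (reaching P) — 13 moves in all.
Check: order respected (F at step 2, B at step 7).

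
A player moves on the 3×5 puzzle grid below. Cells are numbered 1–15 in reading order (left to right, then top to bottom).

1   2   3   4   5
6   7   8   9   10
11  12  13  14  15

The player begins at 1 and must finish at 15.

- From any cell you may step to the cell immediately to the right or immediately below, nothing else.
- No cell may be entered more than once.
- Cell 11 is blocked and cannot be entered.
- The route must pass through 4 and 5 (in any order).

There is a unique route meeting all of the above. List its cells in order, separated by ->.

Moves only go right or down, so the column and row indices never decrease.
Route from 1: 4× right (reaching 5), 2× down (reaching 15) — 6 moves in all.
Check: all required cells visited.

1 -> 2 -> 3 -> 4 -> 5 -> 10 -> 15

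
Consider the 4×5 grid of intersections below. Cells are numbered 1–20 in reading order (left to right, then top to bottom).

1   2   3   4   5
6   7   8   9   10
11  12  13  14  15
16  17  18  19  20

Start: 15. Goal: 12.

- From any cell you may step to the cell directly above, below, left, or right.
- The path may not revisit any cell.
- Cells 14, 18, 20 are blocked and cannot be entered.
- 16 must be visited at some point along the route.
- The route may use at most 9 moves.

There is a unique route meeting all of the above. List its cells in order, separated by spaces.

Any route must reach 16 and still end at 12 within 9 moves, so the order of the required stops is forced.
Route from 15: up to 10, 4× left (reaching 6), 2× down (reaching 16), right to 17, up to 12 — 9 moves in all.
Check: all required cells visited; 9 ≤ 9 moves.

15 10 9 8 7 6 11 16 17 12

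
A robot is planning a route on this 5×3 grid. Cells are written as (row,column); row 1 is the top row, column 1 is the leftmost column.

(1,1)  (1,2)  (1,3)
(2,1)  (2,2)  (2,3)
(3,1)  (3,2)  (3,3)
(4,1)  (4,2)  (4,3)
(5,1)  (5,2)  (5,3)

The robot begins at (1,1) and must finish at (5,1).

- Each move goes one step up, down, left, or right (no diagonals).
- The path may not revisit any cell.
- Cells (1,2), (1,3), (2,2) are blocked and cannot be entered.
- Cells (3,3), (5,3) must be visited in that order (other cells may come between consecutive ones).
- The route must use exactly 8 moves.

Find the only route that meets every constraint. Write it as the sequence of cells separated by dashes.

The waypoints must appear in the order (3,3), (5,3), with no cell reused.
Route from (1,1): down 2 to (3,1), right 2 to (3,3), down 2 to (5,3), left 2 to (5,1) — 8 moves in all.
Check: order respected ((3,3) at step 4, (5,3) at step 6); 8 moves as required.

(1,1) - (2,1) - (3,1) - (3,2) - (3,3) - (4,3) - (5,3) - (5,2) - (5,1)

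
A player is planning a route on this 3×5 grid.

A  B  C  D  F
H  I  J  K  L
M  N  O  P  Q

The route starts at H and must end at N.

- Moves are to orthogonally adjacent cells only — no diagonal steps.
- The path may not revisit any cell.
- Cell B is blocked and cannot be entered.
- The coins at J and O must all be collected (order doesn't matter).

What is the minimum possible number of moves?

4

Any route passes through J and O in some order between H and N. Summing Manhattan distances along each leg and taking the cheapest ordering (H → J → O → N) gives a lower bound of 2 + 1 + 1 = 4 moves.
A route of 4 moves achieves this: H → I → J → O → N.
Since 4 matches the lower bound, it is optimal.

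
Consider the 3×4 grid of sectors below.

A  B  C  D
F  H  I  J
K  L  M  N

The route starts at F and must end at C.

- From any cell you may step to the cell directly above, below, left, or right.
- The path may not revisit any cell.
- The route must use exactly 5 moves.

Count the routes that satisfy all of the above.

6

Need simple routes of exactly 5 moves from F to C (Manhattan distance 3, so 1 moves are spent on a detour and 1 undoing it).
Enumerating: F A B H I C | F K L H B C | F K L H I C | F K L M I C | F H L M I C | F H I J D C.
That gives 6 routes.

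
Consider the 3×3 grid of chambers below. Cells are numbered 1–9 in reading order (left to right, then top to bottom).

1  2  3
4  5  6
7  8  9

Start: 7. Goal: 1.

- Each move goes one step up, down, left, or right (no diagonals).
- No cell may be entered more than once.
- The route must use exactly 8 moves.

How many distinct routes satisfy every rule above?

Need simple routes of exactly 8 moves from 7 to 1 (Manhattan distance 2, so 3 moves are spent on a detour and 3 undoing it).
Enumerating: 7 4 5 8 9 6 3 2 1 | 7 8 9 6 3 2 5 4 1.
That gives 2 routes.

2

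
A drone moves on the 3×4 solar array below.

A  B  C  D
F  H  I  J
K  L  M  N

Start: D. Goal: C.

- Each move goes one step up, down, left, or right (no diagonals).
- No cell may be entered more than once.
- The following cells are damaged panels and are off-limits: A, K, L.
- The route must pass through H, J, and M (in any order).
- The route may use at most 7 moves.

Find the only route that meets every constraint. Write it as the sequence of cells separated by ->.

The budget equals the shortest possible length, so every move has to be on a shortest route through the required cells.
Route from D: 2× down (reaching N), left to M, up to I, left to H, up to B, right to C — 7 moves in all.
Check: all required cells visited; 7 ≤ 7 moves.

D -> J -> N -> M -> I -> H -> B -> C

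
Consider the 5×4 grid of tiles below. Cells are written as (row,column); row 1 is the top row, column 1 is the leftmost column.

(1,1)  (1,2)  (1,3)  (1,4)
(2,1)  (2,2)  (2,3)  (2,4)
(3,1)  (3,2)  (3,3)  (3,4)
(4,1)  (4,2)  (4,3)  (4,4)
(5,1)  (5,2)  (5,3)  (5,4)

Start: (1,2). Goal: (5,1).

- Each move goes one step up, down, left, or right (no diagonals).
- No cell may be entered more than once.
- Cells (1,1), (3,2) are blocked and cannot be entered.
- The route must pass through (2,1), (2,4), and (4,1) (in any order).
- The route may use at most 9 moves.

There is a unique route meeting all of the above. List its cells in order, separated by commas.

The 9-move cap with required stops at (2,1), (2,4), (4,1) leaves no slack for detours.
Route from (1,2): right 2 to (1,4), down 1 to (2,4), left 3 to (2,1), down 3 to (5,1) — 9 moves in all.
Check: all required cells visited; 9 ≤ 9 moves.

(1,2), (1,3), (1,4), (2,4), (2,3), (2,2), (2,1), (3,1), (4,1), (5,1)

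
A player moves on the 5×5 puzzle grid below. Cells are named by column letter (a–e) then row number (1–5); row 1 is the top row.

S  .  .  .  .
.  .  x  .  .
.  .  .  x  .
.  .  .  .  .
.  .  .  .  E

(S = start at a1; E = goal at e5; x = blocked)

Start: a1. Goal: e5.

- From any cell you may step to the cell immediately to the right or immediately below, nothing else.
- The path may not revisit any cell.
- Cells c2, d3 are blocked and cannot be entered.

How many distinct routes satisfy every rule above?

28

A right/down-only route from a1 to e5 makes exactly 4 down-moves and 4 right-moves in some order.
With no other constraints that would be C(8,4) = 70 routes.
Subtract routes through each blocked cell (inclusion–exclusion for overlaps): − through c2: 30 − through d3: 30 + through c2&d3: 18 → 28.
That gives 28 routes.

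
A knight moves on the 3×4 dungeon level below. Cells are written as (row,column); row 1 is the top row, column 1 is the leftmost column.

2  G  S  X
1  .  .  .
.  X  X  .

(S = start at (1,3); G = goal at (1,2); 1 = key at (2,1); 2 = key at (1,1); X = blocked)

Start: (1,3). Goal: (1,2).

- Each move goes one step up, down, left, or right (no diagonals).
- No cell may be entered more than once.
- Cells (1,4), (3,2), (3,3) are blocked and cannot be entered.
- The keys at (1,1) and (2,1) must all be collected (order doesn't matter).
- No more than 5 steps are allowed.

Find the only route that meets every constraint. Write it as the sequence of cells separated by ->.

Any route must reach (1,1) and (2,1) and still end at (1,2) within 5 moves, so the order of the required stops is forced.
Route from (1,3): down to (2,3), 2× left (reaching (2,1)), up to (1,1), right to (1,2) — 5 moves in all.
Check: all required cells visited; 5 ≤ 5 moves.

(1,3) -> (2,3) -> (2,2) -> (2,1) -> (1,1) -> (1,2)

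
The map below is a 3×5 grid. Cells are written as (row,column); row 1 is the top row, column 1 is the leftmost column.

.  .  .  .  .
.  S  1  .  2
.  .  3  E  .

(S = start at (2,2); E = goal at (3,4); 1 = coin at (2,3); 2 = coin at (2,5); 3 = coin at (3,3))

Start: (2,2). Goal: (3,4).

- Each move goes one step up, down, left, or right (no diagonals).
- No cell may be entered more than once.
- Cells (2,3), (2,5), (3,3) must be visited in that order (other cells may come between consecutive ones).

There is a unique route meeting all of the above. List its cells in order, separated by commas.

(2,2), (2,3), (2,4), (2,5), (1,5), (1,4), (1,3), (1,2), (1,1), (2,1), (3,1), (3,2), (3,3), (3,4)

The waypoints must appear in the order (2,3), (2,5), (3,3), with no cell reused.
Route from (2,2): 3× right (reaching (2,5)), up to (1,5), 4× left (reaching (1,1)), 2× down (reaching (3,1)), 3× right (reaching (3,4)) — 13 moves in all.
Check: order respected (1 at step 1, 2 at step 3, 3 at step 12).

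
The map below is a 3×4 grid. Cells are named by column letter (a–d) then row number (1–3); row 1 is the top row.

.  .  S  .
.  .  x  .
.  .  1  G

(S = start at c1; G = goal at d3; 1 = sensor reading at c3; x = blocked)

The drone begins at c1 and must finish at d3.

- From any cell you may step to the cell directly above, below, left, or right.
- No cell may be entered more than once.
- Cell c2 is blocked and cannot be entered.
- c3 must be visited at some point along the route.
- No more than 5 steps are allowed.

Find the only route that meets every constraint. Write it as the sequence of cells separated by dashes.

c1 - b1 - b2 - b3 - c3 - d3

The budget equals the shortest possible length, so every move has to be on a shortest route through the required cells.
Route from c1: left to b1, 2× down (reaching b3), 2× right (reaching d3) — 5 moves in all.
Check: all required cells visited; 5 ≤ 5 moves.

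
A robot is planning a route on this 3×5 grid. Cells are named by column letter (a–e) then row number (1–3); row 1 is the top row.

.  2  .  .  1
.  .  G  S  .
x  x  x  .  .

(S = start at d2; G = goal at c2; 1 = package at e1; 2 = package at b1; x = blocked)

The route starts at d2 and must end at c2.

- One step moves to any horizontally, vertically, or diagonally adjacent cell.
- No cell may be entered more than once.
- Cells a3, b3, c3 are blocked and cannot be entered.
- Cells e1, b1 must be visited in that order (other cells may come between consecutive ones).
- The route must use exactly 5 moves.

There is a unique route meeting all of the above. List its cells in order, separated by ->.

d2 -> e1 -> d1 -> c1 -> b1 -> c2

The waypoints must appear in the order e1, b1, with no cell reused.
Route from d2: up-right to e1, 3× left (reaching b1), down-right to c2 — 5 moves in all.
Check: order respected (1 at step 1, 2 at step 4); 5 moves as required.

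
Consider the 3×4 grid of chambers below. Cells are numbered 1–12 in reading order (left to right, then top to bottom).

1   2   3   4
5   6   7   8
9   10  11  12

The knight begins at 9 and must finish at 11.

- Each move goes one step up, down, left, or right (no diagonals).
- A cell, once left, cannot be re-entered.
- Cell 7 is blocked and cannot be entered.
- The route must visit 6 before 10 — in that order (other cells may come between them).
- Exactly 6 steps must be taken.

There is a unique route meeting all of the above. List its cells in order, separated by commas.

The waypoints must appear in the order 6, 10, with no cell reused.
Route from 9: 2× up (reaching 1), right to 2, 2× down (reaching 10), right to 11 — 6 moves in all.
Check: order respected (6 at step 4, 10 at step 5); 6 moves as required.

9, 5, 1, 2, 6, 10, 11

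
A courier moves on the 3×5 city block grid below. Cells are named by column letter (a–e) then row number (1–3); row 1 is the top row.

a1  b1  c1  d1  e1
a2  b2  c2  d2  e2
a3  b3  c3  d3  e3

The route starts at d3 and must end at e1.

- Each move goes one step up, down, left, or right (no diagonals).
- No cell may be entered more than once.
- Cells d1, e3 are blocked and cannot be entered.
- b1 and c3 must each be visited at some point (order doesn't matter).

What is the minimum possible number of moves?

Any route passes through b1 and c3 in some order between d3 and e1. Summing Manhattan distances along each leg and taking the cheapest ordering (d3 → c3 → b1 → e1) gives a lower bound of 1 + 3 + 3 = 7 moves.
That bound ignores the blocked cells. Measuring each leg by the fewest moves that actually steer around them (d3→c3: 1; c3→b1: 3; b1→e1: 5) raises the lower bound to 9.
A route of 9 moves exists: d3 → c3 → b3 → b2 → b1 → c1 → c2 → d2 → e2 → e1.
Since 9 matches that lower bound, it is optimal.

9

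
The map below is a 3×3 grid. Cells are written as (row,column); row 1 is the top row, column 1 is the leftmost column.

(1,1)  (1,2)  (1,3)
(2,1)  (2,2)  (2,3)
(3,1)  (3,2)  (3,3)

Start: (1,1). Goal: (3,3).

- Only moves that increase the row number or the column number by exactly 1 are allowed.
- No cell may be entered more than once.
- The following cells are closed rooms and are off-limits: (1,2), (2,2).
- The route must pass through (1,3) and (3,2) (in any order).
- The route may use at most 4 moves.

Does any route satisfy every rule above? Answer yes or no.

no

(3,2) is below but to the left of (1,3): going (1,3) → (3,2) would need a leftward move and (3,2) → (1,3) an upward move, so no right/down-only route can visit both required cells.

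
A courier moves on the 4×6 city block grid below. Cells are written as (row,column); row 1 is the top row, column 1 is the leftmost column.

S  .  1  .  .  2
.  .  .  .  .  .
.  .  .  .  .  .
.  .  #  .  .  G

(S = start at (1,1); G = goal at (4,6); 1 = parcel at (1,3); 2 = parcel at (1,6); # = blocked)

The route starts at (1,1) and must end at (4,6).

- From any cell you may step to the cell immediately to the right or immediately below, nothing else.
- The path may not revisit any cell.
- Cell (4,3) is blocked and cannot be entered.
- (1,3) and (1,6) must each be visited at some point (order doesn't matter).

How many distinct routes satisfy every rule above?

1

A right/down-only route from (1,1) to (4,6) makes exactly 3 down-moves and 5 right-moves in some order.
With no other constraints that would be C(8,3) = 56 routes.
A monotone route can only reach the required cells in the order (1,3), (1,6), so split there and multiply the segment counts (each segment already excludes blocked cells): (1,1)→(1,3): 1; (1,3)→(1,6): 1; (1,6)→(4,6): 1; product = 1.
That gives 1 route.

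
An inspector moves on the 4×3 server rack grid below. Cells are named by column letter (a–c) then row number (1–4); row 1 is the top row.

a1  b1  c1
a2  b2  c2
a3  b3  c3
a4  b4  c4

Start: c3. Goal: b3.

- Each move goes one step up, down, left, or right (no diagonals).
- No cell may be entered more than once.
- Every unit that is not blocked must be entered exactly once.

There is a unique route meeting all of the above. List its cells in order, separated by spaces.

Need to visit all 12 open cells exactly once, starting at c3 and ending at b3.
Cell a4 has only two open neighbours (a3 and b4), so the path must pass straight through it: one of those is the cell it's entered from and the other is where it exits.
Route from c3: down 1 to c4, left 2 to a4, up 3 to a1, right 2 to c1, down 1 to c2, left 1 to b2, down 1 to b3 — 11 moves in all.
Check: all 12 open cells covered.

c3 c4 b4 a4 a3 a2 a1 b1 c1 c2 b2 b3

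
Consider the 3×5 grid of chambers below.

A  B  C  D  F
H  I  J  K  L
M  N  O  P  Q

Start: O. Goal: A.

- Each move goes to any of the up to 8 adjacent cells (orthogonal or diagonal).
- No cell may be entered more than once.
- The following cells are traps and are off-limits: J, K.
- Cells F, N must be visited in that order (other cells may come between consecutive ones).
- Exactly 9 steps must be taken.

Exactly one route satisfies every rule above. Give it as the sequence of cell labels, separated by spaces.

O P L F D C I N H A

The waypoints must appear in the order F, N, with no cell reused.
Route from O: right to P, up-right to L, up to F, 2× left (reaching C), down-left to I, down to N, up-left to H, up to A — 9 moves in all.
Check: order respected (F at step 3, N at step 7); 9 moves as required.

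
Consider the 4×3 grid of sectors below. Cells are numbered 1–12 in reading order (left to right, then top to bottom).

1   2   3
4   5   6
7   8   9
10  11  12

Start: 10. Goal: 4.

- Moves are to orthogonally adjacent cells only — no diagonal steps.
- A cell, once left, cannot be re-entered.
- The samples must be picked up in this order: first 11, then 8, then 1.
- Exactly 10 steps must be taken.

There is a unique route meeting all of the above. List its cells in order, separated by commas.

The waypoints must appear in the order 11, 8, 1, with no cell reused.
Route from 10: 2× right (reaching 12), up to 9, left to 8, up to 5, right to 6, up to 3, 2× left (reaching 1), down to 4 — 10 moves in all.
Check: order respected (11 at step 1, 8 at step 4, 1 at step 9); 10 moves as required.

10, 11, 12, 9, 8, 5, 6, 3, 2, 1, 4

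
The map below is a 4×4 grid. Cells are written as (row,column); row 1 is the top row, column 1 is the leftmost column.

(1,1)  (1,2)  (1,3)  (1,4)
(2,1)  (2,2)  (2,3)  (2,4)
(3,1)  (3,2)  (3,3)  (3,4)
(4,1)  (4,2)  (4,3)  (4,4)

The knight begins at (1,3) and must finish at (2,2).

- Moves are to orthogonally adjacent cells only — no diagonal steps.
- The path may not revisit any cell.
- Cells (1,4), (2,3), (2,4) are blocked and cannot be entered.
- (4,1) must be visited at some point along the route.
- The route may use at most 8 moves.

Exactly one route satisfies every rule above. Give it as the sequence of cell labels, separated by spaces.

(1,3) (1,2) (1,1) (2,1) (3,1) (4,1) (4,2) (3,2) (2,2)

The budget equals the shortest possible length, so every move has to be on a shortest route through the required cells.
Route from (1,3): 2× left (reaching (1,1)), 3× down (reaching (4,1)), right to (4,2), 2× up (reaching (2,2)) — 8 moves in all.
Check: all required cells visited; 8 ≤ 8 moves.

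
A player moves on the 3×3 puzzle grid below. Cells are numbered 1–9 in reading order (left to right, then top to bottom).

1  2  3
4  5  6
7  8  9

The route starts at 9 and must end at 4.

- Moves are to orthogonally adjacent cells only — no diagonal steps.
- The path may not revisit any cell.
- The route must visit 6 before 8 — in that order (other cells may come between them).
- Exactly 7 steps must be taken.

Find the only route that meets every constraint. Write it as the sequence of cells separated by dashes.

The waypoints must appear in the order 6, 8, with no cell reused.
Route from 9: up 2 to 3, left 1 to 2, down 2 to 8, left 1 to 7, up 1 to 4 — 7 moves in all.
Check: order respected (6 at step 1, 8 at step 5); 7 moves as required.

9 - 6 - 3 - 2 - 5 - 8 - 7 - 4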